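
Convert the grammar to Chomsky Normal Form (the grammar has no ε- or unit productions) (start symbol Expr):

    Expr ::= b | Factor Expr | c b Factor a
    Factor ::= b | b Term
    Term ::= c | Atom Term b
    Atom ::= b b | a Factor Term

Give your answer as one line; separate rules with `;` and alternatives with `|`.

Introduce a nonterminal for each terminal appearing in a rule of length ≥ 2: X1 → c, X2 → b, X3 → a.
Binarize each right-hand side of length ≥ 3 by chaining fresh nonterminals (Y1, Y2, …): affected rules were Expr → X1 X2 Factor X3; Term → Atom Term X2; Atom → X3 Factor Term.

Expr ::= b | Factor Expr | X1 Y1; Factor ::= b | X2 Term; Term ::= c | Atom Y3; Atom ::= X2 X2 | X3 Y4; X1 ::= c; X2 ::= b; X3 ::= a; Y1 ::= X2 Y2; Y2 ::= Factor X3; Y3 ::= Term X2; Y4 ::= Factor Term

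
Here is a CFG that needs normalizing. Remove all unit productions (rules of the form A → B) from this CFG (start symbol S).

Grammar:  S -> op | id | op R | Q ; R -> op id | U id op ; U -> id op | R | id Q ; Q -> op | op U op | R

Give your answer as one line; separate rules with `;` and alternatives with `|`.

S -> op id | U id op | op | id | op R | op U op; R -> op id | U id op; U -> id op | id Q | op id | U id op; Q -> op id | U id op | op | op U op

Unit pairs: Q ⇒* {R}; S ⇒* {Q, R}; U ⇒* {R}.
For every A with A ⇒* B via unit rules, add B's non-unit alternatives to A; then delete every rule of the form X → Y.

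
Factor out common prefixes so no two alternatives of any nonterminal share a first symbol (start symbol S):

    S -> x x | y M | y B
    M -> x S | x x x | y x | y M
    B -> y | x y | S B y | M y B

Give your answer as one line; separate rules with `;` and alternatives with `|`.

S -> x x | y S'; M -> x M' | y M''; B -> y | x y | S B y | M y B; S' -> M | B; M' -> S | x x; M'' -> x | M

S has alternatives sharing prefix 'y': factor to S → y S' with S' → M | B.
M has alternatives sharing prefix 'x': factor to M → x M' with M' → S | x x.
M has alternatives sharing prefix 'y': factor to M → y M'' with M'' → x | M.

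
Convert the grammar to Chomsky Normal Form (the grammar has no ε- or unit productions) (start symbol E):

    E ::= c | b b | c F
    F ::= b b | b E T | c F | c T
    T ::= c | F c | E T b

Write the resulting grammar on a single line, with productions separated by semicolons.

Introduce a nonterminal for each terminal appearing in a rule of length ≥ 2: X1 → b, X2 → c.
Binarize each right-hand side of length ≥ 3 by chaining fresh nonterminals (Y1, Y2, …): affected rules were F → X1 E T; T → E T X1.

E ::= c | X1 X1 | X2 F; F ::= X1 X1 | X1 Y1 | X2 F | X2 T; T ::= c | F X2 | E Y2; X1 ::= b; X2 ::= c; Y1 ::= E T; Y2 ::= T X1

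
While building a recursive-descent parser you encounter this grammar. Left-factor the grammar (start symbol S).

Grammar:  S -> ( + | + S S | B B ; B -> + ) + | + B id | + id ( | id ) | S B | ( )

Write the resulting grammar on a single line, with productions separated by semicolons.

B has alternatives sharing prefix '+': factor to B → + B' with B' → ) + | B id | id (.

S -> ( + | + S S | B B; B -> id ) | S B | ( ) | + B'; B' -> ) + | B id | id (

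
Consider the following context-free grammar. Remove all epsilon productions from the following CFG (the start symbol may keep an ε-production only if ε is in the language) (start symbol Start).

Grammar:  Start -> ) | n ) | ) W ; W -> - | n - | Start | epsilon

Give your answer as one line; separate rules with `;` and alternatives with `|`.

Nullable set = {W}.
ε ∉ L(G), so no ε-production is kept.

Start -> ) | n ) | ) W; W -> - | n - | Start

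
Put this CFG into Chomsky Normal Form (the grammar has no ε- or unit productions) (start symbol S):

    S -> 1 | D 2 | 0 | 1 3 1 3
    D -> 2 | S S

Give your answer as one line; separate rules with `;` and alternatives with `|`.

S -> 1 | D X1 | 0 | X2 Y1; D -> 2 | S S; X1 -> 2; X2 -> 1; X3 -> 3; Y1 -> X3 Y2; Y2 -> X2 X3

Introduce a nonterminal for each terminal appearing in a rule of length ≥ 2: X1 → 2, X2 → 1, X3 → 3.
Binarize each right-hand side of length ≥ 3 by chaining fresh nonterminals (Y1, Y2, …): affected rules were S → X2 X3 X2 X3.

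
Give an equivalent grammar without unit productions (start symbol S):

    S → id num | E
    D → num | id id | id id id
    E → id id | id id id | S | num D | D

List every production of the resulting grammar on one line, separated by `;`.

S → id id | id id id | num D | num | id num; D → num | id id | id id id; E → id id | id id id | num D | num | id num

Unit pairs: E ⇒* {D, S}; S ⇒* {D, E}.
Replace each nonterminal's rules with the union of the non-unit rules of every nonterminal it unit-derives.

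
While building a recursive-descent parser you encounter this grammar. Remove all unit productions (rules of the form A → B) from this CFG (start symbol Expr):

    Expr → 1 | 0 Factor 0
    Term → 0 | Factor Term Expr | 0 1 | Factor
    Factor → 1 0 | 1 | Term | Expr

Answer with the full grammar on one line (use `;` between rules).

Unit pairs: Factor ⇒* {Expr, Term}; Term ⇒* {Expr, Factor}.
For every A with A ⇒* B via unit rules, add B's non-unit alternatives to A; then delete every rule of the form X → Y.

Expr → 1 | 0 Factor 0; Term → 0 | Factor Term Expr | 0 1 | 1 0 | 1 | 0 Factor 0; Factor → 0 | Factor Term Expr | 0 1 | 1 0 | 1 | 0 Factor 0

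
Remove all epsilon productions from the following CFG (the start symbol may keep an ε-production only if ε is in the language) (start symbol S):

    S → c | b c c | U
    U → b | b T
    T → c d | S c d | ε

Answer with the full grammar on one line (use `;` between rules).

Nullable set = {T}.
ε ∉ L(G), so no ε-production is kept.

S → c | b c c | U; U → b | b T; T → c d | S c d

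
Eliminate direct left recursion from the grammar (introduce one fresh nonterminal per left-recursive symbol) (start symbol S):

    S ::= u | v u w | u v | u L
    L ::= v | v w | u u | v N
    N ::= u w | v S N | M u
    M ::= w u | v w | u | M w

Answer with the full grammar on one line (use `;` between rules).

Directly left-recursive nonterminal: M.
For M: α = {w}, β = {w u, v w, u}. Rewrite as M → β M' and M' → α M' | ε.

S ::= u | v u w | u v | u L; L ::= v | v w | u u | v N; N ::= u w | v S N | M u; M ::= w u M' | v w M' | u M'; M' ::= w M' | ε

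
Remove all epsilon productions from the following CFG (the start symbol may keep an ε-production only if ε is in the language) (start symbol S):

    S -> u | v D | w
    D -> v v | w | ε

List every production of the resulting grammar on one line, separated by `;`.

The nullable symbols are {D}.
ε ∉ L(G), so no ε-production is kept.
Add the nullable-subset variants: S → v D gives v D | v.

S -> u | v D | v | w; D -> v v | w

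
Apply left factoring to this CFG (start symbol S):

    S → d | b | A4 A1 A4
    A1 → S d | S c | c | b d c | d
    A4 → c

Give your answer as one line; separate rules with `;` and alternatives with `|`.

A1 has alternatives sharing prefix 'S': factor to A1 → S A1' with A1' → d | c.

S → d | b | A4 A1 A4; A1 → c | b d c | d | S A1'; A4 → c; A1' → d | c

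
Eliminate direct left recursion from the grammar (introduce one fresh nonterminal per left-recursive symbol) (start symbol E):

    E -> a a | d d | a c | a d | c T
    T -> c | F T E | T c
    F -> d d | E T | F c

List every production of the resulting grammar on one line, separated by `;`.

E -> a a | d d | a c | a d | c T; T -> c T' | F T E T'; F -> d d F' | E T F'; T' -> c T' | ε; F' -> c F' | ε

T, F are directly left-recursive.
For T: α = {c}, β = {c, F T E}. Rewrite as T → β T' and T' → α T' | ε.
For F: α = {c}, β = {d d, E T}. Rewrite as F → β F' and F' → α F' | ε.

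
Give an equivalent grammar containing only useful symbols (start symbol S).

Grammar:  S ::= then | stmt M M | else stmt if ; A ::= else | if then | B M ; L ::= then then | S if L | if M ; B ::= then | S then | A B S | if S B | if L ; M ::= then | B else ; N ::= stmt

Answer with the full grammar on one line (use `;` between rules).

Generating nonterminals: {A, B, L, M, N, S}.
Reachable from S after that: {A, B, L, M, S}.
Removed useless symbols: {N} and every production mentioning them.

S ::= then | stmt M M | else stmt if; A ::= else | if then | B M; L ::= then then | S if L | if M; B ::= then | S then | A B S | if S B | if L; M ::= then | B else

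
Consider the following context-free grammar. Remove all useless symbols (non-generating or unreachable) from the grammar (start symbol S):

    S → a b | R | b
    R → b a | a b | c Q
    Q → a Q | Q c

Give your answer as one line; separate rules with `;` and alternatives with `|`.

Generating nonterminals: {R, S}.
Reachable from S after that: {R, S}.
Removed useless symbols: {Q} and every production mentioning them.

S → a b | R | b; R → b a | a b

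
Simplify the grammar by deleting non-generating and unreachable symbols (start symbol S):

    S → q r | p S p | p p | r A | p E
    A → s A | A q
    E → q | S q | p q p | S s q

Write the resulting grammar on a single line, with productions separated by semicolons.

Generating nonterminals: {E, S}.
Reachable from S after that: {E, S}.
Removed useless symbols: {A} and every production mentioning them.

S → q r | p S p | p p | p E; E → q | S q | p q p | S s q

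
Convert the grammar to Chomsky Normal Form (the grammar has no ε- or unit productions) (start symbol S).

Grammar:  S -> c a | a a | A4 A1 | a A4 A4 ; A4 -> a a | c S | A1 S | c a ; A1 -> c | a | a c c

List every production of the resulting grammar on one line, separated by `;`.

Introduce a nonterminal for each terminal appearing in a rule of length ≥ 2: X1 → c, X2 → a.
Binarize each right-hand side of length ≥ 3 by chaining fresh nonterminals (Y1, Y2, …): affected rules were S → X2 A4 A4; A1 → X2 X1 X1.

S -> X1 X2 | X2 X2 | A4 A1 | X2 Y1; A4 -> X2 X2 | X1 S | A1 S | X1 X2; A1 -> c | a | X2 Y2; X1 -> c; X2 -> a; Y1 -> A4 A4; Y2 -> X1 X1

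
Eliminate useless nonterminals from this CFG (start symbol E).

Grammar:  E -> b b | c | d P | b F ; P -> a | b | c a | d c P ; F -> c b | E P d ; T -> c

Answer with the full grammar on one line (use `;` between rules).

Generating nonterminals: {E, F, P, T}.
Reachable from E after that: {E, F, P}.
Removed useless symbols: {T} and every production mentioning them.

E -> b b | c | d P | b F; P -> a | b | c a | d c P; F -> c b | E P d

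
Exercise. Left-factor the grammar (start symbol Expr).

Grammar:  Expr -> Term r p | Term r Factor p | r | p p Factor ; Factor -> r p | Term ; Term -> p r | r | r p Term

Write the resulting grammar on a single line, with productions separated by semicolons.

Expr -> r | p p Factor | Term r Expr1; Factor -> r p | Term; Term -> p r | r Term1; Expr1 -> p | Factor p; Term1 -> ε | p Term

Expr has alternatives sharing prefix 'Term r': factor to Expr → Term r Expr1 with Expr1 → p | Factor p.
Term has alternatives sharing prefix 'r': factor to Term → r Term1 with Term1 → ε | p Term.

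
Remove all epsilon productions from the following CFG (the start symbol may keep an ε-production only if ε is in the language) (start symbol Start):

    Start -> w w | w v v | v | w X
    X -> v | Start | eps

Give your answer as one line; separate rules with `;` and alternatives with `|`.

Start -> w w | w v v | v | w X | w; X -> v | Start

Nullable set = {X}.
ε ∉ L(G), so no ε-production is kept.
For each production, add variants omitting each subset of nullable occurrences: Start → w X gives w X | w.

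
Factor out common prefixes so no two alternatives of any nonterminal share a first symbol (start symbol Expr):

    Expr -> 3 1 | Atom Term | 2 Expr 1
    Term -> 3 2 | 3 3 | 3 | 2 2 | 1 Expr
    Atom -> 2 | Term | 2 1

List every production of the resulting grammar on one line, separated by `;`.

Expr -> 3 1 | Atom Term | 2 Expr 1; Term -> 2 2 | 1 Expr | 3 Term1; Atom -> Term | 2 Atom1; Term1 -> 2 | 3 | ε; Atom1 -> ε | 1

Term has alternatives sharing prefix '3': factor to Term → 3 Term1 with Term1 → 2 | 3 | ε.
Atom has alternatives sharing prefix '2': factor to Atom → 2 Atom1 with Atom1 → ε | 1.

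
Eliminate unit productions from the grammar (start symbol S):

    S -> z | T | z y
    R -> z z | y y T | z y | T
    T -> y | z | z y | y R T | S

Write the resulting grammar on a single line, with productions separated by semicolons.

S -> z | z y | y | y R T; R -> z | z y | z z | y y T | y | y R T; T -> z | z y | y | y R T

Unit pairs: R ⇒* {S, T}; S ⇒* {T}; T ⇒* {S}.
Replace each nonterminal's rules with the union of the non-unit rules of every nonterminal it unit-derives.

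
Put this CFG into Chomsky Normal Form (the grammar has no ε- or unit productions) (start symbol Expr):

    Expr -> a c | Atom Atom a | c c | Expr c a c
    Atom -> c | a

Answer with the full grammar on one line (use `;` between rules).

Expr -> X1 X2 | Atom Y1 | X2 X2 | Expr Y2; Atom -> c | a; X1 -> a; X2 -> c; Y1 -> Atom X1; Y2 -> X2 Y3; Y3 -> X1 X2

Introduce a nonterminal for each terminal appearing in a rule of length ≥ 2: X1 → a, X2 → c.
Binarize each right-hand side of length ≥ 3 by chaining fresh nonterminals (Y1, Y2, …): affected rules were Expr → Atom Atom X1; Expr → Expr X2 X1 X2.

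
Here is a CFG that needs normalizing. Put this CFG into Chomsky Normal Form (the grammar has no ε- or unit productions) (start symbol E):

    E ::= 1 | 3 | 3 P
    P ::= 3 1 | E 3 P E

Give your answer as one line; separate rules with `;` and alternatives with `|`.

E ::= 1 | 3 | X1 P; P ::= X1 X2 | E Y1; X1 ::= 3; X2 ::= 1; Y1 ::= X1 Y2; Y2 ::= P E

Introduce a nonterminal for each terminal appearing in a rule of length ≥ 2: X1 → 3, X2 → 1.
Binarize each right-hand side of length ≥ 3 by chaining fresh nonterminals (Y1, Y2, …): affected rules were P → E X1 P E.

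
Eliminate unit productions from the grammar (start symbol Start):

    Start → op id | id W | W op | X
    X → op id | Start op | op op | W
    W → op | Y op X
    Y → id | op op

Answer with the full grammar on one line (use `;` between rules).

Unit pairs: Start ⇒* {W, X}; X ⇒* {W}.
For each unit pair (A, B), copy every non-unit production of B to A, then drop all unit productions.

Start → op id | id W | W op | Start op | op op | op | Y op X; X → op id | Start op | op op | op | Y op X; W → op | Y op X; Y → id | op op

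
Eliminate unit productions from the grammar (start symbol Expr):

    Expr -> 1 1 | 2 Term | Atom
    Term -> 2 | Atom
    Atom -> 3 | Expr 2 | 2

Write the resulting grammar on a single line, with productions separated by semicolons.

Unit pairs: Expr ⇒* {Atom}; Term ⇒* {Atom}.
Replace each nonterminal's rules with the union of the non-unit rules of every nonterminal it unit-derives.

Expr -> 3 | Expr 2 | 2 | 1 1 | 2 Term; Term -> 2 | 3 | Expr 2; Atom -> 3 | Expr 2 | 2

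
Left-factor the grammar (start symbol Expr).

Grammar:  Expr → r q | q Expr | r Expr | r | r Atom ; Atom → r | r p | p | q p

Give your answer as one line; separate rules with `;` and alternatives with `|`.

Expr has alternatives sharing prefix 'r': factor to Expr → r Expr1 with Expr1 → q | Expr | ε | Atom.
Atom has alternatives sharing prefix 'r': factor to Atom → r Atom1 with Atom1 → ε | p.

Expr → q Expr | r Expr1; Atom → p | q p | r Atom1; Expr1 → q | Expr | ε | Atom; Atom1 → ε | p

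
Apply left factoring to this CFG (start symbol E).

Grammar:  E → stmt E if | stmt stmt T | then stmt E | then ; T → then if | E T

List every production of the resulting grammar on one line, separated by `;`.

E has alternatives sharing prefix 'stmt': factor to E → stmt E' with E' → E if | stmt T.
E has alternatives sharing prefix 'then': factor to E → then E'' with E'' → stmt E | ε.

E → stmt E' | then E''; T → then if | E T; E' → E if | stmt T; E'' → stmt E | ε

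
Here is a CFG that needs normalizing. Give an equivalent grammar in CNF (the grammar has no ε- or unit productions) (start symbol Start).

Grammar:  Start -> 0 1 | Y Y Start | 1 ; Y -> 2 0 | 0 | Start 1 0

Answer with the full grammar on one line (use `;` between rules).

Start -> X1 X2 | Y Y1 | 1; Y -> X3 X1 | 0 | Start Y2; X1 -> 0; X2 -> 1; X3 -> 2; Y1 -> Y Start; Y2 -> X2 X1

Introduce a nonterminal for each terminal appearing in a rule of length ≥ 2: X1 → 0, X2 → 1, X3 → 2.
Binarize each right-hand side of length ≥ 3 by chaining fresh nonterminals (Y1, Y2, …): affected rules were Start → Y Y Start; Y → Start X2 X1.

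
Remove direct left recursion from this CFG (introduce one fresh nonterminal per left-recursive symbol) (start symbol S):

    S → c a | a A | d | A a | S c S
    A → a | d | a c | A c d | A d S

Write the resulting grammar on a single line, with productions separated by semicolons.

S → c a S' | a A S' | d S' | A a S'; A → a A' | d A' | a c A'; S' → c S S' | ε; A' → c d A' | d S A' | ε

S, A are directly left-recursive.
For S: α = {c S}, β = {c a, a A, d, A a}. Rewrite as S → β S' and S' → α S' | ε.
For A: α = {c d, d S}, β = {a, d, a c}. Rewrite as A → β A' and A' → α A' | ε.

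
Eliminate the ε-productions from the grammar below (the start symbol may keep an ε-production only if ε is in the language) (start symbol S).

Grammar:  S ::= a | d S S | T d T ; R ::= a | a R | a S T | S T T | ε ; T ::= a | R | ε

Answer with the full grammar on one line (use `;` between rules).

S ::= a | d S S | T d T | T d | d T | d; R ::= a | a R | a S T | a S | S T T | S T | S; T ::= a | R

Nullable nonterminals: {R, T}.
ε ∉ L(G), so no ε-production is kept.
For each production, add variants omitting each subset of nullable occurrences: S → T d T gives T d T | T d | d T | d. R → a S T gives a S T | a S. R → S T T gives S T T | S T | S.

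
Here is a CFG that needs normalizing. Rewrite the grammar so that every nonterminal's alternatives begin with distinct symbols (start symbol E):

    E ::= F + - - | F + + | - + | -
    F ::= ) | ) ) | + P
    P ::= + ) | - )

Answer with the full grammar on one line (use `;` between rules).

E ::= F + E' | - E''; F ::= + P | ) F'; P ::= + ) | - ); E' ::= - - | +; E'' ::= + | eps; F' ::= eps | )

E has alternatives sharing prefix 'F +': factor to E → F + E' with E' → - - | +.
E has alternatives sharing prefix '-': factor to E → - E'' with E'' → + | ε.
F has alternatives sharing prefix ')': factor to F → ) F' with F' → ε | ).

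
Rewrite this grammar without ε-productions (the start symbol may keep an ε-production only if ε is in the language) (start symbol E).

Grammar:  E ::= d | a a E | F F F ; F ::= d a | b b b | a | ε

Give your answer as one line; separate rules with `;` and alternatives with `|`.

The nullable symbols are {E, F}.
ε ∈ L(G) since E is nullable, so keep E → ε.
Expand every rule over subsets of its nullable positions: E → a a E gives a a E | a a. E → F F F gives F F F | F F | F.

E ::= d | a a E | a a | F F F | F F | F | ε; F ::= d a | b b b | a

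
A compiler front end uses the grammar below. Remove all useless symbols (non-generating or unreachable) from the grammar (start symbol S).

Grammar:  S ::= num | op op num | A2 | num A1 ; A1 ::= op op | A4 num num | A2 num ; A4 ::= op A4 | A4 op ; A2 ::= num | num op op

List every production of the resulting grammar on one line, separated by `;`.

Generating nonterminals: {A1, A2, S}.
Reachable from S after that: {A1, A2, S}.
Removed useless symbols: {A4} and every production mentioning them.

S ::= num | op op num | A2 | num A1; A1 ::= op op | A2 num; A2 ::= num | num op op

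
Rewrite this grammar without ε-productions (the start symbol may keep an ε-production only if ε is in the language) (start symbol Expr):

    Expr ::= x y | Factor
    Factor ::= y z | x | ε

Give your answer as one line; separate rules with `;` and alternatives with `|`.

The nullable symbols are {Expr, Factor}.
ε ∈ L(G) since Expr is nullable, so keep Expr → ε.

Expr ::= x y | Factor | ε; Factor ::= y z | x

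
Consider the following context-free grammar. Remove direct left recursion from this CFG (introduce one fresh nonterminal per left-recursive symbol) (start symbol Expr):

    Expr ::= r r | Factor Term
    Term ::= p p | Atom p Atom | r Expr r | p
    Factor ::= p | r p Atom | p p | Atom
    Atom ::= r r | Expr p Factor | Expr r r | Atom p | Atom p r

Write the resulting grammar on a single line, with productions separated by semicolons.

Atom is directly left-recursive.
For Atom: α = {p, p r}, β = {r r, Expr p Factor, Expr r r}. Rewrite as Atom → β Atom1 and Atom1 → α Atom1 | ε.

Expr ::= r r | Factor Term; Term ::= p p | Atom p Atom | r Expr r | p; Factor ::= p | r p Atom | p p | Atom; Atom ::= r r Atom1 | Expr p Factor Atom1 | Expr r r Atom1; Atom1 ::= p Atom1 | p r Atom1 | ε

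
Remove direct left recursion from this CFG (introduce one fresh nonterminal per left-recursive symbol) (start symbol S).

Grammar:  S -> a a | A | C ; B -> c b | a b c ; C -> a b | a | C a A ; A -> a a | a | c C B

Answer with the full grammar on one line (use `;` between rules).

C is directly left-recursive.
For C: α = {a A}, β = {a b, a}. Rewrite as C → β C' and C' → α C' | ε.

S -> a a | A | C; B -> c b | a b c; C -> a b C' | a C'; A -> a a | a | c C B; C' -> a A C' | ε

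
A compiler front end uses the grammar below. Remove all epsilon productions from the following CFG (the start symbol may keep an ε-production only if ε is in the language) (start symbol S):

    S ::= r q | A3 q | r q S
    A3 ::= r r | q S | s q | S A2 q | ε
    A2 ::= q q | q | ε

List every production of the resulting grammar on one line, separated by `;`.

S ::= r q | A3 q | q | r q S; A3 ::= r r | q S | s q | S A2 q | S q; A2 ::= q q | q

Nullable nonterminals: {A2, A3}.
ε ∉ L(G), so no ε-production is kept.
For each production, add variants omitting each subset of nullable occurrences: S → A3 q gives A3 q | q. A3 → S A2 q gives S A2 q | S q.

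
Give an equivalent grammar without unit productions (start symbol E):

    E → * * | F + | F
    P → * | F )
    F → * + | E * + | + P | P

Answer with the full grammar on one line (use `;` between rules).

Unit pairs: E ⇒* {F, P}; F ⇒* {P}.
Replace each nonterminal's rules with the union of the non-unit rules of every nonterminal it unit-derives.

E → * * | F + | * + | E * + | + P | * | F ); P → * | F ); F → * + | E * + | + P | * | F )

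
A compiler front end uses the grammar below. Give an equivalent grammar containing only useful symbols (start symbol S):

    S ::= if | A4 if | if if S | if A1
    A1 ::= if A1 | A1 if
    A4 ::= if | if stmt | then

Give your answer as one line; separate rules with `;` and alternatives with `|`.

Generating nonterminals: {A4, S}.
Reachable from S after that: {A4, S}.
Removed useless symbols: {A1} and every production mentioning them.

S ::= if | A4 if | if if S; A4 ::= if | if stmt | then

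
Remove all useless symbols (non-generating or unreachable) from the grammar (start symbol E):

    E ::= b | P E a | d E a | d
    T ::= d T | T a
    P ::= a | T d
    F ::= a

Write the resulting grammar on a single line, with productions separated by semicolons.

Generating nonterminals: {E, F, P}.
Reachable from E after that: {E, P}.
Removed useless symbols: {F, T} and every production mentioning them.

E ::= b | P E a | d E a | d; P ::= a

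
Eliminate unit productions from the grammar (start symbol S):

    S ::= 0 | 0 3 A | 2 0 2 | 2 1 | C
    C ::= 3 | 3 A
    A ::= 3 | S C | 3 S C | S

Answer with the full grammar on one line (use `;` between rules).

Unit pairs: A ⇒* {C, S}; S ⇒* {C}.
For every A with A ⇒* B via unit rules, add B's non-unit alternatives to A; then delete every rule of the form X → Y.

S ::= 3 | 3 A | 0 | 0 3 A | 2 0 2 | 2 1; C ::= 3 | 3 A; A ::= 3 | 3 A | 0 | 0 3 A | 2 0 2 | 2 1 | S C | 3 S C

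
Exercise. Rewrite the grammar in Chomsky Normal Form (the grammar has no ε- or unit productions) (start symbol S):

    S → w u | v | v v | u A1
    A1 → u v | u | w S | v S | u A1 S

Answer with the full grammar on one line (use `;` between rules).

Introduce a nonterminal for each terminal appearing in a rule of length ≥ 2: X1 → w, X2 → u, X3 → v.
Binarize each right-hand side of length ≥ 3 by chaining fresh nonterminals (Y1, Y2, …): affected rules were A1 → X2 A1 S.

S → X1 X2 | v | X3 X3 | X2 A1; A1 → X2 X3 | u | X1 S | X3 S | X2 Y1; X1 → w; X2 → u; X3 → v; Y1 → A1 S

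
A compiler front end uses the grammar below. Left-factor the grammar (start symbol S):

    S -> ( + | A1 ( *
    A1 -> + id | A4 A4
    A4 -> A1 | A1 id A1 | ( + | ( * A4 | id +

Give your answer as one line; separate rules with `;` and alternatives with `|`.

A4 has alternatives sharing prefix 'A1': factor to A4 → A1 A4' with A4' → ε | id A1.
A4 has alternatives sharing prefix '(': factor to A4 → ( A4'' with A4'' → + | * A4.

S -> ( + | A1 ( *; A1 -> + id | A4 A4; A4 -> id + | A1 A4' | ( A4''; A4' -> ε | id A1; A4'' -> + | * A4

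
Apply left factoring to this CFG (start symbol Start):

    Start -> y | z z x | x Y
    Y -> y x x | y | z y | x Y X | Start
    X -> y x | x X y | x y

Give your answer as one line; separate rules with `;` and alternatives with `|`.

Y has alternatives sharing prefix 'y': factor to Y → y Y1 with Y1 → x x | ε.
X has alternatives sharing prefix 'x': factor to X → x X1 with X1 → X y | y.

Start -> y | z z x | x Y; Y -> z y | x Y X | Start | y Y1; X -> y x | x X1; Y1 -> x x | epsilon; X1 -> X y | y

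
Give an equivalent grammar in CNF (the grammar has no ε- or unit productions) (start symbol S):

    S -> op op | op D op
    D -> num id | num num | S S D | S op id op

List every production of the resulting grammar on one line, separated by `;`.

Introduce a nonterminal for each terminal appearing in a rule of length ≥ 2: X1 → op, X2 → num, X3 → id.
Binarize each right-hand side of length ≥ 3 by chaining fresh nonterminals (Y1, Y2, …): affected rules were S → X1 D X1; D → S S D; D → S X1 X3 X1.

S -> X1 X1 | X1 Y1; D -> X2 X3 | X2 X2 | S Y2 | S Y3; X1 -> op; X2 -> num; X3 -> id; Y1 -> D X1; Y2 -> S D; Y3 -> X1 Y4; Y4 -> X3 X1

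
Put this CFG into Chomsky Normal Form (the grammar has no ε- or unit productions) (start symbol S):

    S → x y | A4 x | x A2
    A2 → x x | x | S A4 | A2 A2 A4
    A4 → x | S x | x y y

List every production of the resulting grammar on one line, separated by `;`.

S → X1 X2 | A4 X1 | X1 A2; A2 → X1 X1 | x | S A4 | A2 Y1; A4 → x | S X1 | X1 Y2; X1 → x; X2 → y; Y1 → A2 A4; Y2 → X2 X2

Introduce a nonterminal for each terminal appearing in a rule of length ≥ 2: X1 → x, X2 → y.
Binarize each right-hand side of length ≥ 3 by chaining fresh nonterminals (Y1, Y2, …): affected rules were A2 → A2 A2 A4; A4 → X1 X2 X2.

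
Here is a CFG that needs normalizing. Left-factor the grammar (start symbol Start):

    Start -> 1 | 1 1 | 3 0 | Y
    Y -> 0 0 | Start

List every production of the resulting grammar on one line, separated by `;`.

Start has alternatives sharing prefix '1': factor to Start → 1 Start1 with Start1 → ε | 1.

Start -> 3 0 | Y | 1 Start1; Y -> 0 0 | Start; Start1 -> ε | 1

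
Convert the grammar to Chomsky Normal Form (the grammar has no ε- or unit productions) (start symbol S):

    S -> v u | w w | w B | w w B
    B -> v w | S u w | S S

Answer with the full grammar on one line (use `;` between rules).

S -> X1 X2 | X3 X3 | X3 B | X3 Y1; B -> X1 X3 | S Y2 | S S; X1 -> v; X2 -> u; X3 -> w; Y1 -> X3 B; Y2 -> X2 X3

Introduce a nonterminal for each terminal appearing in a rule of length ≥ 2: X1 → v, X2 → u, X3 → w.
Binarize each right-hand side of length ≥ 3 by chaining fresh nonterminals (Y1, Y2, …): affected rules were S → X3 X3 B; B → S X2 X3.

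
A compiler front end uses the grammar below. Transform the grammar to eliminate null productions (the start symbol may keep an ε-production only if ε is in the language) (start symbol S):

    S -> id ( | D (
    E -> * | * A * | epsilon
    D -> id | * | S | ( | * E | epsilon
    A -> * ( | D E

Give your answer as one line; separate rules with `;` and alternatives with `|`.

S -> id ( | D ( | (; E -> * | * A * | * *; D -> id | * | S | ( | * E; A -> * ( | D E | D | E

The nullable symbols are {A, D, E}.
ε ∉ L(G), so no ε-production is kept.
Expand every rule over subsets of its nullable positions: S → D ( gives D ( | (. E → * A * gives * A * | * *. A → D E gives D E | D | E.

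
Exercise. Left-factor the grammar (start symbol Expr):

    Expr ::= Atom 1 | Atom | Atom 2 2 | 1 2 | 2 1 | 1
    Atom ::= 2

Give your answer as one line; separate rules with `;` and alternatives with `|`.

Expr ::= 2 1 | Atom Expr1 | 1 Expr2; Atom ::= 2; Expr1 ::= 1 | ε | 2 2; Expr2 ::= 2 | ε

Expr has alternatives sharing prefix 'Atom': factor to Expr → Atom Expr1 with Expr1 → 1 | ε | 2 2.
Expr has alternatives sharing prefix '1': factor to Expr → 1 Expr2 with Expr2 → 2 | ε.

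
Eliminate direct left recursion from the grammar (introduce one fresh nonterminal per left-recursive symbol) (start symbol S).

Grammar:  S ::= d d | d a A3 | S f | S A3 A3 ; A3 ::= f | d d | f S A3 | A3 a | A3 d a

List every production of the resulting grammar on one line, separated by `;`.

Left recursion appears on S, A3.
For S: α = {f, A3 A3}, β = {d d, d a A3}. Rewrite as S → β S' and S' → α S' | ε.
For A3: α = {a, d a}, β = {f, d d, f S A3}. Rewrite as A3 → β A3' and A3' → α A3' | ε.

S ::= d d S' | d a A3 S'; A3 ::= f A3' | d d A3' | f S A3 A3'; S' ::= f S' | A3 A3 S' | ε; A3' ::= a A3' | d a A3' | ε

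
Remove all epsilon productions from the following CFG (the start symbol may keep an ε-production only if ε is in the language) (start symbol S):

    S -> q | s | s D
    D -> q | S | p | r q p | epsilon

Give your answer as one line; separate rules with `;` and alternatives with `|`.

Nullable set = {D}.
ε ∉ L(G), so no ε-production is kept.

S -> q | s | s D; D -> q | S | p | r q p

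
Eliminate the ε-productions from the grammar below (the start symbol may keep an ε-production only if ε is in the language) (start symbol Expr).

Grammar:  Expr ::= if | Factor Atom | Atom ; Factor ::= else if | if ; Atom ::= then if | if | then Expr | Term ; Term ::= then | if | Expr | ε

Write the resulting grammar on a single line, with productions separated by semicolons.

Nullable nonterminals: {Atom, Expr, Term}.
ε ∈ L(G) since Expr is nullable, so keep Expr → ε.
Add the nullable-subset variants: Expr → Factor Atom gives Factor Atom | Factor. Atom → then Expr gives then Expr | then.

Expr ::= if | Factor Atom | Factor | Atom | ε; Factor ::= else if | if; Atom ::= then if | if | then Expr | then | Term; Term ::= then | if | Expr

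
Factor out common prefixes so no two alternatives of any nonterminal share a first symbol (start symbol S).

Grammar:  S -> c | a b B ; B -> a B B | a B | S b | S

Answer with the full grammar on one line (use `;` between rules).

B has alternatives sharing prefix 'a B': factor to B → a B B' with B' → B | ε.
B has alternatives sharing prefix 'S': factor to B → S B'' with B'' → b | ε.

S -> c | a b B; B -> a B B' | S B''; B' -> B | ε; B'' -> b | ε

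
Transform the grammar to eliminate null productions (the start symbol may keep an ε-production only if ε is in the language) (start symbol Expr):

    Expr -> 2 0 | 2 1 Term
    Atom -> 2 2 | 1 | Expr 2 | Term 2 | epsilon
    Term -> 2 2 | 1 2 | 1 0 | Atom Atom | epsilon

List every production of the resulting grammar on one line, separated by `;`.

Nullable set = {Atom, Term}.
ε ∉ L(G), so no ε-production is kept.
Expand every rule over subsets of its nullable positions: Expr → 2 1 Term gives 2 1 Term | 2 1. Atom → Term 2 gives Term 2 | 2. Term → Atom Atom gives Atom Atom | Atom.

Expr -> 2 0 | 2 1 Term | 2 1; Atom -> 2 2 | 1 | Expr 2 | Term 2 | 2; Term -> 2 2 | 1 2 | 1 0 | Atom Atom | Atom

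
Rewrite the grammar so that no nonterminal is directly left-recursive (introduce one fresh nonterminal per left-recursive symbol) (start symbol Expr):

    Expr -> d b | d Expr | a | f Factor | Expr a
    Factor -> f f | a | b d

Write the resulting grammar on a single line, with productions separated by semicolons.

Expr -> d b Expr1 | d Expr Expr1 | a Expr1 | f Factor Expr1; Factor -> f f | a | b d; Expr1 -> a Expr1 | ε

Expr is directly left-recursive.
For Expr: α = {a}, β = {d b, d Expr, a, f Factor}. Rewrite as Expr → β Expr1 and Expr1 → α Expr1 | ε.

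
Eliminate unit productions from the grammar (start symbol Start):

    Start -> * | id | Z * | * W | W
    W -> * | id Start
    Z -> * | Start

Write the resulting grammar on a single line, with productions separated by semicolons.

Start -> * | id | Z * | * W | id Start; W -> * | id Start; Z -> * | id | Z * | * W | id Start

Unit pairs: Start ⇒* {W}; Z ⇒* {Start, W}.
Replace each nonterminal's rules with the union of the non-unit rules of every nonterminal it unit-derives.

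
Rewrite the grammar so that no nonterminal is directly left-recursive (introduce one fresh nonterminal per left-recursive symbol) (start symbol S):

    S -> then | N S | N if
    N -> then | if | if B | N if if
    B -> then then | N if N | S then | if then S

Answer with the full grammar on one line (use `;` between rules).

Left recursion appears on N.
For N: α = {if if}, β = {then, if, if B}. Rewrite as N → β N' and N' → α N' | ε.

S -> then | N S | N if; N -> then N' | if N' | if B N'; B -> then then | N if N | S then | if then S; N' -> if if N' | epsilon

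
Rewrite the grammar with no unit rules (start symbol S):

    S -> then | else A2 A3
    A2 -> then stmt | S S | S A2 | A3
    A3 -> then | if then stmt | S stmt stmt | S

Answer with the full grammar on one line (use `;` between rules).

Unit pairs: A2 ⇒* {A3, S}; A3 ⇒* {S}.
For every A with A ⇒* B via unit rules, add B's non-unit alternatives to A; then delete every rule of the form X → Y.

S -> then | else A2 A3; A2 -> then stmt | S S | S A2 | then | else A2 A3 | if then stmt | S stmt stmt; A3 -> then | else A2 A3 | if then stmt | S stmt stmt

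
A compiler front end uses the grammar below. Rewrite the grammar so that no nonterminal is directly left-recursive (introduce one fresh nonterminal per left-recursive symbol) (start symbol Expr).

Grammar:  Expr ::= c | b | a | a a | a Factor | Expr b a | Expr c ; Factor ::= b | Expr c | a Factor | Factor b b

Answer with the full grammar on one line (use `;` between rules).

Expr, Factor are directly left-recursive.
For Expr: α = {b a, c}, β = {c, b, a, a a, a Factor}. Rewrite as Expr → β Expr1 and Expr1 → α Expr1 | ε.
For Factor: α = {b b}, β = {b, Expr c, a Factor}. Rewrite as Factor → β Factor1 and Factor1 → α Factor1 | ε.

Expr ::= c Expr1 | b Expr1 | a Expr1 | a a Expr1 | a Factor Expr1; Factor ::= b Factor1 | Expr c Factor1 | a Factor Factor1; Expr1 ::= b a Expr1 | c Expr1 | eps; Factor1 ::= b b Factor1 | eps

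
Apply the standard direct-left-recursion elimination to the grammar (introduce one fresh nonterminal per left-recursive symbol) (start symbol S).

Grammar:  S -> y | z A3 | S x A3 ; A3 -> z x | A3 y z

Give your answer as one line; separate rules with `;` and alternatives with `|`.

S -> y S' | z A3 S'; A3 -> z x A3'; S' -> x A3 S' | ε; A3' -> y z A3' | ε

Left recursion appears on S, A3.
For S: α = {x A3}, β = {y, z A3}. Rewrite as S → β S' and S' → α S' | ε.
For A3: α = {y z}, β = {z x}. Rewrite as A3 → β A3' and A3' → α A3' | ε.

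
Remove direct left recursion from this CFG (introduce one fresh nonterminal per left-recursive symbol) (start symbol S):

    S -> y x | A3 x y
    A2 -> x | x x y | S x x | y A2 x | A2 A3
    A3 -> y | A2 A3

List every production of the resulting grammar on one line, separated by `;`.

A2 is directly left-recursive.
For A2: α = {A3}, β = {x, x x y, S x x, y A2 x}. Rewrite as A2 → β A2' and A2' → α A2' | ε.

S -> y x | A3 x y; A2 -> x A2' | x x y A2' | S x x A2' | y A2 x A2'; A3 -> y | A2 A3; A2' -> A3 A2' | ε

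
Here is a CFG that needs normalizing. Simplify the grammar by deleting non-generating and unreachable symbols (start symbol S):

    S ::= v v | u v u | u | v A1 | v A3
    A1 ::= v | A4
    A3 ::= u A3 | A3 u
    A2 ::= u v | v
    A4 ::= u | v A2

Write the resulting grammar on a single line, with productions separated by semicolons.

Generating nonterminals: {A1, A2, A4, S}.
Reachable from S after that: {A1, A2, A4, S}.
Removed useless symbols: {A3} and every production mentioning them.

S ::= v v | u v u | u | v A1; A1 ::= v | A4; A2 ::= u v | v; A4 ::= u | v A2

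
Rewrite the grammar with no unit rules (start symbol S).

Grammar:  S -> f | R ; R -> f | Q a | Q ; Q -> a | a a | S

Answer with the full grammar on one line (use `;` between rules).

Unit pairs: Q ⇒* {R, S}; R ⇒* {Q, S}; S ⇒* {Q, R}.
Replace each nonterminal's rules with the union of the non-unit rules of every nonterminal it unit-derives.

S -> a | a a | f | Q a; R -> a | a a | f | Q a; Q -> f | Q a | a | a a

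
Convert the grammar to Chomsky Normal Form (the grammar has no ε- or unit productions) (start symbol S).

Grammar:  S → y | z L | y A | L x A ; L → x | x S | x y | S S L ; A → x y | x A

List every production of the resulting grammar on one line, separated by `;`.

S → y | X1 L | X2 A | L Y1; L → x | X3 S | X3 X2 | S Y2; A → X3 X2 | X3 A; X1 → z; X2 → y; X3 → x; Y1 → X3 A; Y2 → S L

Introduce a nonterminal for each terminal appearing in a rule of length ≥ 2: X1 → z, X2 → y, X3 → x.
Binarize each right-hand side of length ≥ 3 by chaining fresh nonterminals (Y1, Y2, …): affected rules were S → L X3 A; L → S S L.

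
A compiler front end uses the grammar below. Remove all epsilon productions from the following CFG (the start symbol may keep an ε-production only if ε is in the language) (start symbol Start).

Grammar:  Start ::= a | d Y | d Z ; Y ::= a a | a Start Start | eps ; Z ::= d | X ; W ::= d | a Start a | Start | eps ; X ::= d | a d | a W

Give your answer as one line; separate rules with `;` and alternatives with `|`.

Start ::= a | d Y | d | d Z; Y ::= a a | a Start Start; Z ::= d | X; W ::= d | a Start a | Start; X ::= d | a d | a W | a

Nullable nonterminals: {W, Y}.
ε ∉ L(G), so no ε-production is kept.
Expand every rule over subsets of its nullable positions: Start → d Y gives d Y | d. X → a W gives a W | a.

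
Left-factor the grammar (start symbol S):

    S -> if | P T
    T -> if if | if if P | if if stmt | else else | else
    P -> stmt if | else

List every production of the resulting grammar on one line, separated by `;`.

T has alternatives sharing prefix 'if if': factor to T → if if T' with T' → ε | P | stmt.
T has alternatives sharing prefix 'else': factor to T → else T'' with T'' → else | ε.

S -> if | P T; T -> if if T' | else T''; P -> stmt if | else; T' -> ε | P | stmt; T'' -> else | ε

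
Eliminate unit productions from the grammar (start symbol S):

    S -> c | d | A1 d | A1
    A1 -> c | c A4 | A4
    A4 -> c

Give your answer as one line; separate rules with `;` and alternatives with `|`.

Unit pairs: A1 ⇒* {A4}; S ⇒* {A1, A4}.
Replace each nonterminal's rules with the union of the non-unit rules of every nonterminal it unit-derives.

S -> c | c A4 | d | A1 d; A1 -> c | c A4; A4 -> c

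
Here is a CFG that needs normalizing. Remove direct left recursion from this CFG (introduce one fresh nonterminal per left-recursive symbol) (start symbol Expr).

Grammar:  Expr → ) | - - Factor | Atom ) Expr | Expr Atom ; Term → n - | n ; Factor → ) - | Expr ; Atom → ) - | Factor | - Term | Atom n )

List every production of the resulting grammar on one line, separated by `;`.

Expr → ) Expr1 | - - Factor Expr1 | Atom ) Expr Expr1; Term → n - | n; Factor → ) - | Expr; Atom → ) - Atom1 | Factor Atom1 | - Term Atom1; Expr1 → Atom Expr1 | eps; Atom1 → n ) Atom1 | eps

Directly left-recursive nonterminals: Expr, Atom.
For Expr: α = {Atom}, β = {), - - Factor, Atom ) Expr}. Rewrite as Expr → β Expr1 and Expr1 → α Expr1 | ε.
For Atom: α = {n )}, β = {) -, Factor, - Term}. Rewrite as Atom → β Atom1 and Atom1 → α Atom1 | ε.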